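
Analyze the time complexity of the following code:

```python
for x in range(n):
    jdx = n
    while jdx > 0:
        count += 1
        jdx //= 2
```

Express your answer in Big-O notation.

Time complexity: O(n log n).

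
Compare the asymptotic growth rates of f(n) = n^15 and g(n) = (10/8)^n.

g(n) = (10/8)^n grows faster: (10/8)^n is exponential with base 10/8 > 1, dominating every polynomial.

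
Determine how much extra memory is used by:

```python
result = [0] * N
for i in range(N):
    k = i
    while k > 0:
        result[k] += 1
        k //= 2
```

Space complexity: O(n).
Auxiliary storage grows linearly with the input size n in the worst case.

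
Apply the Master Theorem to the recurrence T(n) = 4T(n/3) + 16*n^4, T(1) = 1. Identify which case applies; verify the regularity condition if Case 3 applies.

a=4, b=3, f(n)=16*n^4.
log_3(4) = 1.262 < 4.
f(n) = Omega(n^(1.262+epsilon)) for some epsilon > 0, so Case 3 is the candidate.
Regularity: a*f(n/b) = 4*16*(n/3)^4 = (4/81)*16*n^4 <= c*f(n) with c = 4/81 < 1. Satisfied.
Case 3: T(n) = Theta(n^4).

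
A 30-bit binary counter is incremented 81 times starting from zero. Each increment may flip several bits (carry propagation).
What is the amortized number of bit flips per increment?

Bit i flips on every 2^i-th increment, so over 81 increments bit i flips floor(81/2^i) times. Summing over i: total flips < 2 * 81. Amortized: < 2 = O(1) per increment.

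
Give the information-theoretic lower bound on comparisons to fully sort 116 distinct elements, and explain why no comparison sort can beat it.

A comparison sort is a binary decision tree whose leaves are the 116! = 33931086844518982011982560935885732032396635556994207701963662088123265314176330336254535971207181169698868584991941607780111073928236261199604691797570505851011072000000000000000000000000000 possible output permutations. A binary tree with L leaves has height >= ceil(log_2(L)). So any comparison sort needs >= ceil(log_2(116!)) = 633 comparisons in the worst case.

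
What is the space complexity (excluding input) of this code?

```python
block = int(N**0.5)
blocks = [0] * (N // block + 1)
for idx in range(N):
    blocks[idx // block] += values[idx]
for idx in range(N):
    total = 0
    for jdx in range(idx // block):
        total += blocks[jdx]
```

Space complexity: O(sqrt(n)).
Storage scales with sqrt(n).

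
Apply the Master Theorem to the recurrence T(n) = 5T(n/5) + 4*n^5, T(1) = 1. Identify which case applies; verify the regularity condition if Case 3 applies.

a=5, b=5, f(n)=4*n^5.
log_5(5) = 1 < 5.
f(n) = Omega(n^(1+epsilon)) for some epsilon > 0, so Case 3 is the candidate.
Regularity: a*f(n/b) = 5*4*(n/5)^5 = (5/3125)*4*n^5 <= c*f(n) with c = 5/3125 < 1. Satisfied.
Case 3: T(n) = Theta(n^5).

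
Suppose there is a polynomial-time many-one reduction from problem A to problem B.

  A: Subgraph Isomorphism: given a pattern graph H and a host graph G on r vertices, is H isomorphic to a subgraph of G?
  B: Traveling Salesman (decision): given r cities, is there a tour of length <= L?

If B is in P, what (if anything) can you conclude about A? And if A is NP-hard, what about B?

A poly-time reduction A <=_p B means any A-instance can be transformed to a B-instance in poly time.
If B is in P: compose the reduction with B's poly-time algorithm to solve A in poly time, so A is in P.
If A is NP-hard: every NP problem reduces to A, which reduces to B; composing reductions, every NP problem reduces to B, so B is NP-hard.
(Here in fact A is NP-complete and B is NP-complete.)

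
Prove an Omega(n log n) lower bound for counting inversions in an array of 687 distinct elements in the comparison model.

Decision-tree argument: at any leaf, the comparisons made (with transitivity) must totally order all 687 elements -- otherwise some pair (i,j) is unordered, and an adversary can present two inputs agreeing on every comparison made but with that pair flipped, changing the inversion count by 1, so the leaf's output is wrong on one of them. Hence the tree has >= 687! leaves and height >= log_2(687!) = Omega(n log n). Modified merge sort achieves O(n log n).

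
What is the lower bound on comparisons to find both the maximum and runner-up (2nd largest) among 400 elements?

Lower bound: finding the max needs 400-1 comparisons. By an adversary weight-doubling argument, the maximum element must personally win at least ceil(log_2(400)) = 9 comparisons in any correct algorithm. The 2nd largest is among those 9 direct losers, and distinguishing it requires 9-1 more comparisons. Total >= 400-1 + 9-1 = 407. A balanced tournament achieves this bound exactly.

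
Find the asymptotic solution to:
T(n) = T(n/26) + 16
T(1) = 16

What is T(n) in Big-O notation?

Each step divides n by 26 and adds 16. After log_26(n) steps, T(n) = O(log n).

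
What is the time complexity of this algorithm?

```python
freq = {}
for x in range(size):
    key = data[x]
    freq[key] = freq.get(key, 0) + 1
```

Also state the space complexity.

Time complexity: O(n).
Space complexity: O(n).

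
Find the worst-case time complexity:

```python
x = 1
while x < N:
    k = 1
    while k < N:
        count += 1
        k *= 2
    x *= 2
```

Time complexity: O(log^2 n).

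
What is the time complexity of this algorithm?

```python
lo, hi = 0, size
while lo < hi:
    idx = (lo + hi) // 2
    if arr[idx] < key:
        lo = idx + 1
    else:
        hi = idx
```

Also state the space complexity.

Time complexity: O(log n).
Space complexity: O(1).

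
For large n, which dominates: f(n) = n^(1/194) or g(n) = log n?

f(n) = n^(1/194) grows faster: any positive power of n dominates log n.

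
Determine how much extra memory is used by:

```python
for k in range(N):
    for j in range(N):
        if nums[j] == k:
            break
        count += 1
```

Space complexity: O(1).
Only a constant amount of auxiliary storage is used; nothing grows with n.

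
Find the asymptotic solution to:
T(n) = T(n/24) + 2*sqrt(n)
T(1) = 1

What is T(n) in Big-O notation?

Each level contributes sqrt(n/24^k). Geometric series with ratio 1/sqrt(24) < 1 sums to O(sqrt(n)).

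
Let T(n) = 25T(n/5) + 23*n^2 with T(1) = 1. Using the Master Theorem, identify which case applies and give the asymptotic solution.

a=25, b=5, f(n)=23*n^2.
log_5(25) = 2, so n^(log_b(a)) = n^2.
f(n) = Theta(n^2), so Case 2 applies.
T(n) = Theta(n^2 log n).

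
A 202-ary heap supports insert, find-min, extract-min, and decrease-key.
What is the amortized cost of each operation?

The 202-ary heap has height O(log_202 n). Insert sifts up: O(log_202 n). Find-min reads the root: O(1). Extract-min sifts down comparing 202 children per level: O(202 * log_202 n). Decrease-key sifts up: O(log_202 n).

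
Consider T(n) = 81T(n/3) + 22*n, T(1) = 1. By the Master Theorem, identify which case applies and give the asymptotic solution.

a=81, b=3, f(n)=22*n.
log_3(81) = 4 > 1.
Since f(n) = O(n^1) is polynomially smaller than n^4, Case 1 applies.
T(n) = Theta(n^4).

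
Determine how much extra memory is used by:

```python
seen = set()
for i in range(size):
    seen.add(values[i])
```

Space complexity: O(n).
Auxiliary storage grows linearly with the input size n in the worst case.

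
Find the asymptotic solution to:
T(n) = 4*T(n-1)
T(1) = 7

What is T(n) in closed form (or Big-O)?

Each step multiplies by 4. T(n) = T(1)*4^(n-1) = 7*4^(n-1).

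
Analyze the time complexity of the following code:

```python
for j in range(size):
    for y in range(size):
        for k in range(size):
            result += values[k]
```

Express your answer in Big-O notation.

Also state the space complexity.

Time complexity: O(n^3).
Space complexity: O(1).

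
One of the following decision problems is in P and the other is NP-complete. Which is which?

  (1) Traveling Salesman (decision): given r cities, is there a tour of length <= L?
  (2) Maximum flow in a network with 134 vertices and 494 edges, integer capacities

(1) is NP-complete: reduces from Hamiltonian Cycle.
(2) is P: Edmonds-Karp / push-relabel run in polynomial time.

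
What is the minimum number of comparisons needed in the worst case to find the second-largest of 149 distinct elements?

Lower bound: finding the max needs 149-1 comparisons. By the adversary weight-doubling argument, the max must personally win >= ceil(log_2(149)) = 8 comparisons; the 2nd-largest is among those 8 losers, needing 8-1 more comparisons. Total >= 149-1 + 8-1 = 155. A balanced knockout tournament achieves this.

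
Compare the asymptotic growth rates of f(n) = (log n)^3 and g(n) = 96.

f(n) = (log n)^3 grows faster: any unbounded function dominates a constant.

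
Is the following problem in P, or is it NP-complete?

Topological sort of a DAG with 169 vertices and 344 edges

This problem is in P: DFS-based topological sort runs in O(V+E).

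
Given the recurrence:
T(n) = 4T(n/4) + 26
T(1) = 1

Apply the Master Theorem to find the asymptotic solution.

a=4, b=4, f(n)=26. log_4(4) = 1. Case 1 of Master Theorem: T(n) = O(n^1).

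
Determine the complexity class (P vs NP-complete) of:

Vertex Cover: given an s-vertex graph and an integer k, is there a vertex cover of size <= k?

This problem is NP-complete: one of Karp's 21 NP-complete problems (with k part of the input; for any fixed constant k it is in P).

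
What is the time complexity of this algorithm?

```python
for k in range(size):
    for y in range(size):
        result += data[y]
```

Time complexity: O(n^2).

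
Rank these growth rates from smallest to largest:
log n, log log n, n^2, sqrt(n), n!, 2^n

Ordered by growth rate: log log n < log n < sqrt(n) < n^2 < 2^n < n!.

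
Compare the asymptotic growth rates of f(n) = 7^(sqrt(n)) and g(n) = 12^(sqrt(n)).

g(n) = 12^(sqrt(n)) grows faster: ratio is (12/7)^(sqrt(n)) -> infinity since 12/7 > 1.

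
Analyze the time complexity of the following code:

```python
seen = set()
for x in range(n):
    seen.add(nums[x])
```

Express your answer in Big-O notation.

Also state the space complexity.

Time complexity: O(n).
Space complexity: O(n).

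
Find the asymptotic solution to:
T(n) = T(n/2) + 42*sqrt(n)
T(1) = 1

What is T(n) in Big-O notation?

Each level contributes sqrt(n/2^k). Geometric series with ratio 1/sqrt(2) < 1 sums to O(sqrt(n)).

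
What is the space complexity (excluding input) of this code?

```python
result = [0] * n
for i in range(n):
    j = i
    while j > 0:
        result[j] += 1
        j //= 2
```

Space complexity: O(n).
Auxiliary storage grows linearly with the input size n in the worst case.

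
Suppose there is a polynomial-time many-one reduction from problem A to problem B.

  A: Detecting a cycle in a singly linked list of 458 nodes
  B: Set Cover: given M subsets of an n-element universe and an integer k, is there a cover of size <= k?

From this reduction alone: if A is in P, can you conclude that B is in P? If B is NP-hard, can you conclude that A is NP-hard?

A poly-time reduction A <=_p B transfers tractability DOWN (B easy => A easy) and hardness UP (A hard => B hard), not the reverse.
From A in P, the reduction alone does NOT give B in P: any problem in P trivially reduces to SAT, yet SAT is not known to be in P.
From B NP-hard, the reduction alone does NOT give A NP-hard: again, easy problems reduce to hard ones.
(Here in fact A is P and B is NP-complete.)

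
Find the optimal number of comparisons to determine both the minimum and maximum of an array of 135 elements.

Naive approach: 268 comparisons (134 for max + 134 for min).
Optimal: Compare elements in pairs first (floor(n/2) = 67 comparisons), then find max among winners and min among losers (67 comparisons each).
Total: ceil(3n/2) - 2 = 201 comparisons. An adversary argument shows this is also a lower bound.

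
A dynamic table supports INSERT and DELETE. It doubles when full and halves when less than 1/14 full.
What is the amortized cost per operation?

Using potential function Phi = |2*num_items - table_size| when load > 1/2, and Phi = table_size/2 - num_items otherwise. The gap of 1/14 vs 1/2 for shrinking prevents thrashing. Both insert and delete have O(1) amortized cost.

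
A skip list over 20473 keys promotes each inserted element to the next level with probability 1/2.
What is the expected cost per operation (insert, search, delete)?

Expected number of levels is O(log_2(20473)) = O(log n). A search visits O(1) expected nodes per level over O(log n) levels. Insert/delete are a search plus O(1) pointer updates per level. Expected O(log n) per operation.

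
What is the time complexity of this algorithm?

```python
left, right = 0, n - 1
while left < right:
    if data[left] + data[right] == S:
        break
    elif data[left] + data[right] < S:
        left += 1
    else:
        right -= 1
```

Time complexity: O(n).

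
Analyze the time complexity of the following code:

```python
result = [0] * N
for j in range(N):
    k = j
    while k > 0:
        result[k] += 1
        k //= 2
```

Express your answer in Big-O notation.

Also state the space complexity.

Time complexity: O(n log n).
Space complexity: O(n).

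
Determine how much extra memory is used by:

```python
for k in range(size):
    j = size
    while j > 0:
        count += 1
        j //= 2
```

Space complexity: O(1).
Only a constant amount of auxiliary storage is used; nothing grows with n.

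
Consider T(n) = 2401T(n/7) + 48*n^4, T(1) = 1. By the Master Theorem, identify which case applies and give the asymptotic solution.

a=2401, b=7, f(n)=48*n^4.
log_7(2401) = 4, so n^(log_b(a)) = n^4.
f(n) = Theta(n^4), so Case 2 applies.
T(n) = Theta(n^4 log n).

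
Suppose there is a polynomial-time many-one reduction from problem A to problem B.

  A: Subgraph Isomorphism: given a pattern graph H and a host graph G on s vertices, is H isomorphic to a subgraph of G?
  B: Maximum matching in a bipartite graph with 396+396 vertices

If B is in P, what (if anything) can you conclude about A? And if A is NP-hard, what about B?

A poly-time reduction A <=_p B means any A-instance can be transformed to a B-instance in poly time.
If B is in P: compose the reduction with B's poly-time algorithm to solve A in poly time, so A is in P.
If A is NP-hard: every NP problem reduces to A, which reduces to B; composing reductions, every NP problem reduces to B, so B is NP-hard.
(Here in fact A is NP-complete and B is in P, so no such reduction is known -- its existence would imply P = NP; the analysis concerns only what the assumed reduction would or would not let you conclude.)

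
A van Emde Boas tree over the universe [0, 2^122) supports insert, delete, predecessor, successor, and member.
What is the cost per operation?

vEB recursively partitions [0, 5316911983139663491615228241121378304) into sqrt(u) clusters of size sqrt(u). Each operation recurses into either one cluster or the summary, never both: T(u) = T(sqrt(u)) + O(1) => T(u) = O(log log u) = O(log 122). This is worst-case, not just amortized.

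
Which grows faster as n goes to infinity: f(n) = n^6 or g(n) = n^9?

g(n) = n^9 grows faster: n^9/n^6 = n^3 -> infinity.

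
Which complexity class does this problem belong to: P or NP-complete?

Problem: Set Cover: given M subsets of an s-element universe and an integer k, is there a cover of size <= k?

This problem is NP-complete: one of Karp's 21 NP-complete problems (with k part of the input).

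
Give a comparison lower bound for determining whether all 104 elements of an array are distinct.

In the algebraic decision-tree model, the YES region for element distinctness on 104 elements has 104! connected components (one per ordering). Ben-Or's theorem then gives a lower bound of Omega(log(n!)) = Omega(n log n).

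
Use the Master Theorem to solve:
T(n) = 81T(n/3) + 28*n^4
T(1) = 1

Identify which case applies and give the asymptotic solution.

a=81, b=3, f(n)=28*n^4.
log_3(81) = 4, so n^(log_b(a)) = n^4.
f(n) = Theta(n^4), so Case 2 applies.
T(n) = Theta(n^4 log n).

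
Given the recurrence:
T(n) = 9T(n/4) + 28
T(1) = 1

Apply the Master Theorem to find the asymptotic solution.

a=9, b=4, f(n)=28. log_4(9) = 1.585. Case 1 of Master Theorem: T(n) = O(n^1.585).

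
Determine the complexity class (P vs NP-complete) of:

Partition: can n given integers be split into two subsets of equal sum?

This problem is NP-complete: Subset Sum reduces to it (one of Karp's 21 NP-complete problems).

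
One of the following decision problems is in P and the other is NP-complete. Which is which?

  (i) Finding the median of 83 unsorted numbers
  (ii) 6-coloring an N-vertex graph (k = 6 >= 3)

(i) is P: linear-time selection (median-of-medians) runs in O(n).
(ii) is NP-complete: graph k-coloring for k>=3 is NP-complete by reduction from 3-SAT.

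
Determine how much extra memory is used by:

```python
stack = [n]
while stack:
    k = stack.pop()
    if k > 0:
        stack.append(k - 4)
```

Space complexity: O(1).
Only a constant amount of auxiliary storage is used; nothing grows with n.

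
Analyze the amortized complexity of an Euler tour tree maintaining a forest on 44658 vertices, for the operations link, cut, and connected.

An Euler tour tree stores each tree's Euler tour as a balanced BST keyed by tour position. On 44658 vertices: link concatenates two tours via O(1) splits/joins of size <= 2*44658 (O(log n)); cut splits the tour at the two occurrences of the edge (O(log n)); connected compares BST roots (O(log n) to find the root). All O(log n) amortized.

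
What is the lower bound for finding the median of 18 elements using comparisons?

To find the median of 18 elements, every element must be compared at least once, so the lower bound is Omega(n). The BFPRT algorithm achieves O(n), making this tight.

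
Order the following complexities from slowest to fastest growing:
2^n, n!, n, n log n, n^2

Ordered by growth rate: n < n log n < n^2 < 2^n < n!.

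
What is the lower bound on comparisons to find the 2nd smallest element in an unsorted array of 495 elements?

Finding the 2nd smallest of 495 elements requires Omega(n) comparisons. Every element must participate in at least one comparison; otherwise it could be the 2nd smallest.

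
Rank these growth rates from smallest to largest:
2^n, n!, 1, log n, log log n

Ordered by growth rate: 1 < log log n < log n < 2^n < n!.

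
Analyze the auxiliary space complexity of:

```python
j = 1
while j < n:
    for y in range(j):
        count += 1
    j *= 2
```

Space complexity: O(1).
Only a constant amount of auxiliary storage is used; nothing grows with n.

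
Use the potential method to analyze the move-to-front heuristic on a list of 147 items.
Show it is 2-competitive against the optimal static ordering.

Let Phi = number of inversions between the MTF list and the optimal static list (0 <= Phi <= C(147,2)). Accessing an element at MTF position k and optimal position j: the move-to-front destroys all k-1 inversions in front of it that are not in front in optimal (>= k-j of them) and creates at most j-1 new ones. Amortized cost <= k + (j-1) - (k-j) = 2j - 1 <= 2 * optimal cost.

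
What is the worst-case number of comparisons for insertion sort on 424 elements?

Insertion sort on reverse-sorted input: 1 + 2 + ... + (424-1) = 89676 comparisons.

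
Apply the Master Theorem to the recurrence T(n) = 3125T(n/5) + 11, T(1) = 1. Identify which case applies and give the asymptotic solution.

a=3125, b=5, f(n)=11.
log_5(3125) = 5 > 0.
Since f(n) = O(n^0) is polynomially smaller than n^5, Case 1 applies.
T(n) = Theta(n^5).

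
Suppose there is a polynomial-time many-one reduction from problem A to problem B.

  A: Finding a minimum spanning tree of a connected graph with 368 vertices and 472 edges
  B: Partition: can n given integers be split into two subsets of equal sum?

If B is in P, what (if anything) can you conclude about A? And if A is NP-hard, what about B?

A poly-time reduction A <=_p B means any A-instance can be transformed to a B-instance in poly time.
If B is in P: compose the reduction with B's poly-time algorithm to solve A in poly time, so A is in P.
If A is NP-hard: every NP problem reduces to A, which reduces to B; composing reductions, every NP problem reduces to B, so B is NP-hard.
(Here in fact A is P and B is NP-complete.)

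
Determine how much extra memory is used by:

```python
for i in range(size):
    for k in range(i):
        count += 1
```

Space complexity: O(1).
Only a constant amount of auxiliary storage is used; nothing grows with n.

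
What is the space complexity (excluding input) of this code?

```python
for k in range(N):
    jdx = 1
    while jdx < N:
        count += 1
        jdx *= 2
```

Space complexity: O(1).
Only a constant amount of auxiliary storage is used; nothing grows with n.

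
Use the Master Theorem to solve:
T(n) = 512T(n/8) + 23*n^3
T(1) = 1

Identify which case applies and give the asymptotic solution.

a=512, b=8, f(n)=23*n^3.
log_8(512) = 3, so n^(log_b(a)) = n^3.
f(n) = Theta(n^3), so Case 2 applies.
T(n) = Theta(n^3 log n).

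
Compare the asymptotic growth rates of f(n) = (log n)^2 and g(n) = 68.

f(n) = (log n)^2 grows faster: any unbounded function dominates a constant.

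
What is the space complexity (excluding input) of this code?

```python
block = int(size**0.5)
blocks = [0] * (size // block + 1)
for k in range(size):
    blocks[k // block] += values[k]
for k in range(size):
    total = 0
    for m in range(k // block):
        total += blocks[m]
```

Space complexity: O(sqrt(n)).
Storage scales with sqrt(n).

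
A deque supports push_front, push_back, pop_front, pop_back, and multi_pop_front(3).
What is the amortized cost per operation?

Assign 2 credits to each push operation. A pop uses 1 saved credit. multi_pop_front(3) uses up to 3 saved credits from previous pushes. Credits never go negative. Amortized cost is O(1).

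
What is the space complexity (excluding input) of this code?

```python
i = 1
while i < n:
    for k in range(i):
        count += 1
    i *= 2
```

Space complexity: O(1).
Only a constant amount of auxiliary storage is used; nothing grows with n.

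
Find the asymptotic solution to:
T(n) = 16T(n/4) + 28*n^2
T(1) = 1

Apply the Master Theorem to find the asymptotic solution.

a=16, b=4, f(n)=28*n^2. log_4(16) = 2. Case 2: T(n) = O(n^2 log n).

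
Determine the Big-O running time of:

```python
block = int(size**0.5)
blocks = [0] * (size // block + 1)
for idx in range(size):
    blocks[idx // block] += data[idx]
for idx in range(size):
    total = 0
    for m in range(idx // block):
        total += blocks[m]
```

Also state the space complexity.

Time complexity: O(n * sqrt(n)).
Space complexity: O(sqrt(n)).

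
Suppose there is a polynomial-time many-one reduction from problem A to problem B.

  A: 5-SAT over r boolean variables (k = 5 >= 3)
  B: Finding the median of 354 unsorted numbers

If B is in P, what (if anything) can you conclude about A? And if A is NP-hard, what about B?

A poly-time reduction A <=_p B means any A-instance can be transformed to a B-instance in poly time.
If B is in P: compose the reduction with B's poly-time algorithm to solve A in poly time, so A is in P.
If A is NP-hard: every NP problem reduces to A, which reduces to B; composing reductions, every NP problem reduces to B, so B is NP-hard.
(Here in fact A is NP-complete and B is in P, so no such reduction is known -- its existence would imply P = NP; the analysis concerns only what the assumed reduction would or would not let you conclude.)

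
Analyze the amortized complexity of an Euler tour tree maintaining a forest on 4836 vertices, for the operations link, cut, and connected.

An Euler tour tree stores each tree's Euler tour as a balanced BST keyed by tour position. On 4836 vertices: link concatenates two tours via O(1) splits/joins of size <= 2*4836 (O(log n)); cut splits the tour at the two occurrences of the edge (O(log n)); connected compares BST roots (O(log n) to find the root). All O(log n) amortized.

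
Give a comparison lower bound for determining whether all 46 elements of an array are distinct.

In the algebraic decision-tree model, the YES region for element distinctness on 46 elements has 46! connected components (one per ordering). Ben-Or's theorem then gives a lower bound of Omega(log(n!)) = Omega(n log n).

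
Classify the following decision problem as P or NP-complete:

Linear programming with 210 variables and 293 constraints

This problem is in P: the ellipsoid and interior-point methods run in polynomial time.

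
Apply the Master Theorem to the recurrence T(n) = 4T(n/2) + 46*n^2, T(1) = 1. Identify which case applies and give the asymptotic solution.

a=4, b=2, f(n)=46*n^2.
log_2(4) = 2, so n^(log_b(a)) = n^2.
f(n) = Theta(n^2), so Case 2 applies.
T(n) = Theta(n^2 log n).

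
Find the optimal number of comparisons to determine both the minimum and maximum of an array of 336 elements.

Naive approach: 670 comparisons (335 for max + 335 for min).
Optimal: Compare elements in pairs first (floor(n/2) = 168 comparisons), then find max among winners and min among losers (167 comparisons each).
Total: ceil(3n/2) - 2 = 502 comparisons. An adversary argument shows this is also a lower bound.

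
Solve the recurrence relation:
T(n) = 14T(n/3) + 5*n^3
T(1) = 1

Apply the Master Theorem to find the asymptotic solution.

a=14, b=3, f(n)=5*n^3. log_3(14) = 2.402 < 3. Case 3: T(n) = O(n^3).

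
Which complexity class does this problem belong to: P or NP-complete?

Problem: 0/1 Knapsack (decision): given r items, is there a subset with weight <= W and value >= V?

This problem is NP-complete: reduces from Subset Sum.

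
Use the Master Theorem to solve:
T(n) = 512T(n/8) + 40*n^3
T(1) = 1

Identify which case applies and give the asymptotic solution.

a=512, b=8, f(n)=40*n^3.
log_8(512) = 3, so n^(log_b(a)) = n^3.
f(n) = Theta(n^3), so Case 2 applies.
T(n) = Theta(n^3 log n).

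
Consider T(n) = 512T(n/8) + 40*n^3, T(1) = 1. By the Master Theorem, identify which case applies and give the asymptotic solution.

a=512, b=8, f(n)=40*n^3.
log_8(512) = 3, so n^(log_b(a)) = n^3.
f(n) = Theta(n^3), so Case 2 applies.
T(n) = Theta(n^3 log n).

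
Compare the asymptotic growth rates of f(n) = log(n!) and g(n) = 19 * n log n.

f(n) = log(n!) and g(n) = 19 * n log n are Theta of each other: Stirling: log(n!) = n log n - n + O(log n) = Theta(n log n); the constant 19 doesn't change the Theta class.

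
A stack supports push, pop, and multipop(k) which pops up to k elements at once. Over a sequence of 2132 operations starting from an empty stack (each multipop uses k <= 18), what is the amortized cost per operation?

Each element is pushed exactly once and popped at most once (whether by pop or as part of a multipop). So the total number of individual pops over the whole sequence is at most the number of pushes, which is at most 2132. Total work <= 2 * 2132, hence O(1) amortized per operation.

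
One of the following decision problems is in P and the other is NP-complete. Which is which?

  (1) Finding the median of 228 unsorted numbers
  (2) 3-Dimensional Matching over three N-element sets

(1) is P: linear-time selection (median-of-medians) runs in O(n).
(2) is NP-complete: one of Karp's 21 NP-complete problems.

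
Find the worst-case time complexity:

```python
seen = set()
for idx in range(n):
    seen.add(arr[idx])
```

Time complexity: O(n).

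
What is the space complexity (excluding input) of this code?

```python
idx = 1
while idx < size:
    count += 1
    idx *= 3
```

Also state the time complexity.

Space complexity: O(1).
Only a constant amount of auxiliary storage is used; nothing grows with n.
Time complexity: O(log n).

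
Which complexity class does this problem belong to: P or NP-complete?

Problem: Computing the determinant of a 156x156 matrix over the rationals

This problem is in P: Gaussian elimination runs in O(n^3).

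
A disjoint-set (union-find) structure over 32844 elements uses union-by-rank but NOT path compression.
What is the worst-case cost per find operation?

Union-by-rank alone keeps every tree's height <= log_2(32844) ~= 15.0. Each find traverses from a node to its root, costing O(height) = O(log n). Without path compression this bound is tight.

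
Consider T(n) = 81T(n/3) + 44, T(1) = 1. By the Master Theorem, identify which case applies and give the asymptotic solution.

a=81, b=3, f(n)=44.
log_3(81) = 4 > 0.
Since f(n) = O(n^0) is polynomially smaller than n^4, Case 1 applies.
T(n) = Theta(n^4).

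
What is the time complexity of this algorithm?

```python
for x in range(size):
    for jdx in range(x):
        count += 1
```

Time complexity: O(n^2).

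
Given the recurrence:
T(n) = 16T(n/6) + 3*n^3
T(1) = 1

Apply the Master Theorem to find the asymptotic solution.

a=16, b=6, f(n)=3*n^3. log_6(16) = 1.547 < 3. Case 3: T(n) = O(n^3).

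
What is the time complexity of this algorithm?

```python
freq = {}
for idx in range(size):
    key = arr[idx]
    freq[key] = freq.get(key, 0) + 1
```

Time complexity: O(n).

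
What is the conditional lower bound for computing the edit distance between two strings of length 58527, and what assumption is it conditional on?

Under SETH (the Strong Exponential Time Hypothesis), edit distance on length-58527 strings cannot be computed in O(n^(2-epsilon)) time for any epsilon > 0 (Backurs-Indyk). The reduction is from CNF-SAT via the orthogonal vectors problem.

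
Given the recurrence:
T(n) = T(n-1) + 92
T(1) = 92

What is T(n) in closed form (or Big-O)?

Unrolling: T(n) = T(n-1) + 92 = T(n-2) + 2*92 = ... = T(1) + (n-1)*92 = 92 + (n-1)*92 = 92n.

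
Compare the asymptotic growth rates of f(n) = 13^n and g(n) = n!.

g(n) = n! grows faster: n!/13^n -> infinity by Stirling.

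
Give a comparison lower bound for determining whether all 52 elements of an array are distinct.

In the algebraic decision-tree model, the YES region for element distinctness on 52 elements has 52! connected components (one per ordering). Ben-Or's theorem then gives a lower bound of Omega(log(n!)) = Omega(n log n).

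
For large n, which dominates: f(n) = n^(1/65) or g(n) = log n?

f(n) = n^(1/65) grows faster: any positive power of n dominates log n.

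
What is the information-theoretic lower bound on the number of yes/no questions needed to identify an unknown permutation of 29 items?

There are 29! = 8841761993739701954543616000000 permutations. Each yes/no question gives at most 1 bit, so at least ceil(log_2(8841761993739701954543616000000)) = 103 questions are needed.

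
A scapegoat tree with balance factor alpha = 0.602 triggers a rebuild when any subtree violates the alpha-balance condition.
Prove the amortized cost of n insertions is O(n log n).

Define potential Phi = c * sum of |size(left(v)) - size(right(v))| over all nodes. An insertion at depth d costs O(d) = O(log n) and increases Phi by O(log n). When a rebuild of subtree of size s occurs, it costs O(s) but reduces Phi by Omega(s). With alpha = 0.602, between rebuilds Omega(s) insertions must occur. Amortized cost per insertion: O(log n).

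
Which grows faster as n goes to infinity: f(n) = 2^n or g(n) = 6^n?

g(n) = 6^n grows faster: (6/2)^n -> infinity since 6/2 > 1.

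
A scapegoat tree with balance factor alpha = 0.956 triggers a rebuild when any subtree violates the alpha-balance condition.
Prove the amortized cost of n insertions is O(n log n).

Define potential Phi = c * sum of |size(left(v)) - size(right(v))| over all nodes. An insertion at depth d costs O(d) = O(log n) and increases Phi by O(log n). When a rebuild of subtree of size s occurs, it costs O(s) but reduces Phi by Omega(s). With alpha = 0.956, between rebuilds Omega(s) insertions must occur. Amortized cost per insertion: O(log n).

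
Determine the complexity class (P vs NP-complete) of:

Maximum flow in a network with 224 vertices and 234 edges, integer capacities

This problem is in P: Edmonds-Karp / push-relabel run in polynomial time.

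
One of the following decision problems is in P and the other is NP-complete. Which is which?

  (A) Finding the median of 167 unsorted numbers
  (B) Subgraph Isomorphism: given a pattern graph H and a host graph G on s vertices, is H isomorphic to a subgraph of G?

(A) is P: linear-time selection (median-of-medians) runs in O(n).
(B) is NP-complete: generalizes Clique and Hamiltonian Path (pattern size is part of the input).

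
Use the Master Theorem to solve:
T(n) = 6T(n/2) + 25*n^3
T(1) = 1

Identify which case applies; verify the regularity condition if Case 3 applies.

a=6, b=2, f(n)=25*n^3.
log_2(6) = 2.585 < 3.
f(n) = Omega(n^(2.585+epsilon)) for some epsilon > 0, so Case 3 is the candidate.
Regularity: a*f(n/b) = 6*25*(n/2)^3 = (6/8)*25*n^3 <= c*f(n) with c = 6/8 < 1. Satisfied.
Case 3: T(n) = Theta(n^3).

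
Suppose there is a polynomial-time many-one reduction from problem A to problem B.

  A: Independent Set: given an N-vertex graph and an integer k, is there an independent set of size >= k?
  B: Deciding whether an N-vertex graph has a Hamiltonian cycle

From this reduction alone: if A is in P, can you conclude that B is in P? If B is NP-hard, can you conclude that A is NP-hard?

A poly-time reduction A <=_p B transfers tractability DOWN (B easy => A easy) and hardness UP (A hard => B hard), not the reverse.
From A in P, the reduction alone does NOT give B in P: any problem in P trivially reduces to SAT, yet SAT is not known to be in P.
From B NP-hard, the reduction alone does NOT give A NP-hard: again, easy problems reduce to hard ones.
(Here in fact A is NP-complete and B is NP-complete.)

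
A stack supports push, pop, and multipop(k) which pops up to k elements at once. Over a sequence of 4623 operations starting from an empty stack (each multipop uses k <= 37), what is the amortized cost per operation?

Each element is pushed exactly once and popped at most once (whether by pop or as part of a multipop). So the total number of individual pops over the whole sequence is at most the number of pushes, which is at most 4623. Total work <= 2 * 4623, hence O(1) amortized per operation.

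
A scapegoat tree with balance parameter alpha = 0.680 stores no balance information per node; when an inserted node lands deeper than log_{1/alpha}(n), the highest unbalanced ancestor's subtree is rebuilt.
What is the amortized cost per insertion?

Search/insert path is O(log n). A rebuild of a subtree of size s costs O(s), but with alpha = 0.680 at least Omega(s) insertions must have occurred in that subtree since its last rebuild. Charging O(1) of the rebuild to each such insertion gives O(log n) amortized.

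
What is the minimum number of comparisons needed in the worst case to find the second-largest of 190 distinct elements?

Lower bound: finding the max needs 190-1 comparisons. By the adversary weight-doubling argument, the max must personally win >= ceil(log_2(190)) = 8 comparisons; the 2nd-largest is among those 8 losers, needing 8-1 more comparisons. Total >= 190-1 + 8-1 = 196. A balanced knockout tournament achieves this.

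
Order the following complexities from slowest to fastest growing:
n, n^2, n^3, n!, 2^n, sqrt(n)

Ordered by growth rate: sqrt(n) < n < n^2 < n^3 < 2^n < n!.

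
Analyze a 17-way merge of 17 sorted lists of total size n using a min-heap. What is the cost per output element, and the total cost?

Maintain a min-heap of size 17 holding the current head of each list. Each output step does one extract-min (O(log 17)) and one insert of that list's next element (O(log 17)). Each of the n elements passes through the heap exactly once, so the total cost is O(n log 17), i.e. O(log 17) per output element.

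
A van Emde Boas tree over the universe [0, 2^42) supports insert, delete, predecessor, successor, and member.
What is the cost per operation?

vEB recursively partitions [0, 4398046511104) into sqrt(u) clusters of size sqrt(u). Each operation recurses into either one cluster or the summary, never both: T(u) = T(sqrt(u)) + O(1) => T(u) = O(log log u) = O(log 42). This is worst-case, not just amortized.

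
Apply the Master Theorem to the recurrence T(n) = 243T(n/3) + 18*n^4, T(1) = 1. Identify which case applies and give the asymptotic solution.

a=243, b=3, f(n)=18*n^4.
log_3(243) = 5 > 4.
Since f(n) = O(n^4) is polynomially smaller than n^5, Case 1 applies.
T(n) = Theta(n^5).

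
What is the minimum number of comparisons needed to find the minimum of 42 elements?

Finding the minimum requires 41 comparisons, identical reasoning to finding the maximum. Each comparison eliminates one candidate.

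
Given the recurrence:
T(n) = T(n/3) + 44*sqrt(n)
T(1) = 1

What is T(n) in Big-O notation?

Each level contributes sqrt(n/3^k). Geometric series with ratio 1/sqrt(3) < 1 sums to O(sqrt(n)).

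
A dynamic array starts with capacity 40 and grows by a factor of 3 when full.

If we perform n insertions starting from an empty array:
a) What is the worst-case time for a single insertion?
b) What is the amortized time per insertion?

(a) Worst-case single insertion: O(n) -- when the array is full at capacity c, the resize copies all c elements, and c can be Theta(n).
(b) Resizes happen at sizes 40, 120, 360, ... Total copy cost for n insertions: 40 + 120 + ... = O(n) (geometric series with ratio 1/3). Amortized cost per insertion: O(n)/n = O(1).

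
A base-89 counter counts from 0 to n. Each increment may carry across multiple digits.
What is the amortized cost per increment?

Digit at position i changes every 89^i increments. Total digit changes over n increments: n * 89/(89-1) = O(n). Amortized: O(1).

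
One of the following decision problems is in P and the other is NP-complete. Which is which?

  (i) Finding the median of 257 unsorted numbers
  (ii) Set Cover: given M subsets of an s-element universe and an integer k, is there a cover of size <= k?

(i) is P: linear-time selection (median-of-medians) runs in O(n).
(ii) is NP-complete: one of Karp's 21 NP-complete problems (with k part of the input).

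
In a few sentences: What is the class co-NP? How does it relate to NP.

co-NP is the class of problems whose complement is in NP. A problem is in co-NP if 'no' instances have short proofs. NP and co-NP may or may not be equal. If NP != co-NP, then P != NP. Tautology (is a formula always true?) is in co-NP.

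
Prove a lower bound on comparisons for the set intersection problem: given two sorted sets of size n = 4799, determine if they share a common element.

For two sorted arrays of size n = 4799, any correct algorithm must examine Omega(n) elements. If fewer are examined, an adversary places a common element in an unexamined gap. A merge-based scan achieves O(n), so the bound is tight.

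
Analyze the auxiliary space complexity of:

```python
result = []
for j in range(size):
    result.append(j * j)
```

Space complexity: O(n).
Auxiliary storage grows linearly with the input size n in the worst case.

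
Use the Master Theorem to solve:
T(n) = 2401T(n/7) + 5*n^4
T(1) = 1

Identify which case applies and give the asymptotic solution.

a=2401, b=7, f(n)=5*n^4.
log_7(2401) = 4, so n^(log_b(a)) = n^4.
f(n) = Theta(n^4), so Case 2 applies.
T(n) = Theta(n^4 log n).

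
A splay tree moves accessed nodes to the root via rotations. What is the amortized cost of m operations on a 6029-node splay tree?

Using a potential function Phi = sum of log(size of subtree) for each node, each splay operation has amortized cost O(log n) where n = 6029. Bad individual operations (O(n)) are offset by decreased potential.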